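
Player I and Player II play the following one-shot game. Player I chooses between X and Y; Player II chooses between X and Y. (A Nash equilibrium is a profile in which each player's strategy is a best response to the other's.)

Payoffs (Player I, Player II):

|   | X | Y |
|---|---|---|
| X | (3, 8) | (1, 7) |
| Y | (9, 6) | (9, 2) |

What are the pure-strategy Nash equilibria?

(Y, X)

(X, X): Player I prefers Y (9 > 3) — not an equilibrium.
(X, Y): Player I prefers Y (9 > 1); Player II prefers X (8 > 7) — not an equilibrium.
(Y, X): Player I gets 9 ≥ 3 from X, and Player II gets 6 ≥ 2 from Y — Nash equilibrium.
(Y, Y): Player II prefers X (6 > 2) — not an equilibrium.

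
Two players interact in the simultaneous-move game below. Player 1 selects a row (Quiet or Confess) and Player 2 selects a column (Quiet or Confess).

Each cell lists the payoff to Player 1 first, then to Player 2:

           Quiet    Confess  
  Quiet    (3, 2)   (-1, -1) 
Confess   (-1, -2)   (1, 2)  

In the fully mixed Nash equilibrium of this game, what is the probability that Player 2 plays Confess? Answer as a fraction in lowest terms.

2/3

Let q be the probability that Player 2 plays Quiet. In a completely mixed equilibrium, Player 1 must be indifferent between Quiet and Confess.
Player 1's expected payoff from Quiet is 3q − (1−q); from Confess it is −q + (1−q).
Setting these equal: 4q − 1 = −2q + 1, so q = 1/3.
Therefore Player 2 plays Confess with probability 1 − 1/3 = 2/3.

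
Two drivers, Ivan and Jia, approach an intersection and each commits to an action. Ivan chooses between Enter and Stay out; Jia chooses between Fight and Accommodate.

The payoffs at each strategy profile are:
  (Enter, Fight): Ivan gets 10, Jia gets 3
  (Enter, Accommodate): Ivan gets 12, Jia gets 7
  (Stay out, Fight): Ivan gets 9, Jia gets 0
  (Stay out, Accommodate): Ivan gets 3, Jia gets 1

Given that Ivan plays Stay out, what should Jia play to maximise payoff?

Against Stay out, Jia earns 0 from Fight and 1 from Accommodate.
So Accommodate is the best response.

Accommodate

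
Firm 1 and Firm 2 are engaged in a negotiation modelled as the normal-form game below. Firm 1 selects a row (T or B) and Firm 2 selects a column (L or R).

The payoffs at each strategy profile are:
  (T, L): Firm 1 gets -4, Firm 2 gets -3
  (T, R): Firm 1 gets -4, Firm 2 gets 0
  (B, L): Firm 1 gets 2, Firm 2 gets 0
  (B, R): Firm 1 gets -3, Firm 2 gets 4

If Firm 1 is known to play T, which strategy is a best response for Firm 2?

Against T, Firm 2 earns -3 from L and 0 from R.
So R is the best response.

R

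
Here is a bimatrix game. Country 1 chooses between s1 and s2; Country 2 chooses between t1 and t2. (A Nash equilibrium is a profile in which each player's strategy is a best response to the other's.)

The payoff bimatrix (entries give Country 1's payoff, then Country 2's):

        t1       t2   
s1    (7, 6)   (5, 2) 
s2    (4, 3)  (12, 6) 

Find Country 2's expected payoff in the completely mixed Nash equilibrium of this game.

First find x, the probability Country 1 plays s1, from Country 2's indifference between t1 and t2: 6x + 3(1−x) = 2x + 6(1−x), giving x = 3/7.
Since Country 2 is indifferent in equilibrium, Country 2's expected payoff equals the payoff from either column against (3/7, 4/7). Using t1: 6(3/7) + 3(4/7) = 30/7.

30/7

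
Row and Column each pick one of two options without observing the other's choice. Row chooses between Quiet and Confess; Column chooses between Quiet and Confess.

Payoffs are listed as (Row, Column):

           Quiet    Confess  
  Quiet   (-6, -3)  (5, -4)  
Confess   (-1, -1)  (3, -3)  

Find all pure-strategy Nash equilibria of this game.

(Quiet, Quiet): Row prefers Confess (-1 > -6) — not an equilibrium.
(Quiet, Confess): Column prefers Quiet (-3 > -4) — not an equilibrium.
(Confess, Quiet): Row gets -1 ≥ -6 from Quiet, and Column gets -1 ≥ -3 from Confess — Nash equilibrium.
(Confess, Confess): Row prefers Quiet (5 > 3); Column prefers Quiet (-1 > -3) — not an equilibrium.

(Confess, Quiet)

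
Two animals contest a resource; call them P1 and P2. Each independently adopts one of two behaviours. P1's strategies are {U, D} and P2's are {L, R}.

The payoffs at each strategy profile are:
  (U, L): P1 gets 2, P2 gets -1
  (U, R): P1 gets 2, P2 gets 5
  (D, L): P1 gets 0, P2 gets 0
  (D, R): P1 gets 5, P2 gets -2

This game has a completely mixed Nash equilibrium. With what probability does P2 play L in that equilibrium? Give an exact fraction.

Let y be the probability that P2 plays L. In a completely mixed equilibrium, P1 must be indifferent between U and D.
P1's expected payoff from U is 2y + 2(1−y); from D it is 5(1−y).
Setting these equal: 2 = −5y + 5, so y = 3/5.

3/5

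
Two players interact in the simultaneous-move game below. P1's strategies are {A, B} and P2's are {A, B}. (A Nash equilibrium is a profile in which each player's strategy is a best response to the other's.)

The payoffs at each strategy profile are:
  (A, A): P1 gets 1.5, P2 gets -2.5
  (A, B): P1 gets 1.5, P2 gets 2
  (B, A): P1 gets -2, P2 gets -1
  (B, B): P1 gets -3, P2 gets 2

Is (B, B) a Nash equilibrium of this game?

At (B, B), P1 earns -3; switching to A would give 1.5, so P1 would deviate.
P2 earns 2; switching to A would give -1, so P2 has no profitable deviation.
Since at least one player can profitably deviate, this is not a Nash equilibrium.

No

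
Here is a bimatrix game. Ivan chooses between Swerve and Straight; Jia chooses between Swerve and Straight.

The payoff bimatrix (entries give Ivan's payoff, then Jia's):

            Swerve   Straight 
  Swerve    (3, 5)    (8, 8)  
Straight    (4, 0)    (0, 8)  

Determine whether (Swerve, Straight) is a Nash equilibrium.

Yes

At (Swerve, Straight), Ivan earns 8; switching to Straight would give 0, so Ivan has no profitable deviation.
Jia earns 8; switching to Swerve would give 5, so Jia has no profitable deviation.
Neither player can gain by a unilateral deviation, so this profile is a Nash equilibrium.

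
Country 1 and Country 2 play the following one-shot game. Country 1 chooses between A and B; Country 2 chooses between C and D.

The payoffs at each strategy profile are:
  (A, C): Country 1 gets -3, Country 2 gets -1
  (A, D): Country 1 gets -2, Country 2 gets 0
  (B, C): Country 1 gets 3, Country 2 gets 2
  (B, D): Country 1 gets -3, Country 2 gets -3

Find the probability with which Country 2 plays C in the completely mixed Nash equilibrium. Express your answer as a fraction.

1/7

Let q be the probability that Country 2 plays C. In a completely mixed equilibrium, Country 1 must be indifferent between A and B.
Country 1's expected payoff from A is −3q − 2(1−q); from B it is 3q − 3(1−q).
Setting these equal: −q − 2 = 6q − 3, so q = 1/7.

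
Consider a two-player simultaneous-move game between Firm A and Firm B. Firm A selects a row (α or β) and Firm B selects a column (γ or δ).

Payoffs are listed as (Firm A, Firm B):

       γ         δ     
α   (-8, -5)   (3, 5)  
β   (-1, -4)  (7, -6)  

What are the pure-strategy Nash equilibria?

(β, γ)

(α, γ): Firm A prefers β (-1 > -8); Firm B prefers δ (5 > -5) — not an equilibrium.
(α, δ): Firm A prefers β (7 > 3) — not an equilibrium.
(β, γ): Firm A gets -1 ≥ -8 from α, and Firm B gets -4 ≥ -6 from δ — Nash equilibrium.
(β, δ): Firm B prefers γ (-4 > -6) — not an equilibrium.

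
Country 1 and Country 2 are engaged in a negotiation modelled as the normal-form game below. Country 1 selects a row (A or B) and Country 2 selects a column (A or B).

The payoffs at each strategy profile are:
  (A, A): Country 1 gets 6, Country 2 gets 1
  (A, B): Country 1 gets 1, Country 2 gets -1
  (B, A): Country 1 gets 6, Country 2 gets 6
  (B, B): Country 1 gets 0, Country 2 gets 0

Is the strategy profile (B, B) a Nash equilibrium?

No

At (B, B), Country 1 earns 0; switching to A would give 1, so Country 1 would deviate.
Country 2 earns 0; switching to A would give 6, so Country 2 would deviate.
Since at least one player can profitably deviate, this is not a Nash equilibrium.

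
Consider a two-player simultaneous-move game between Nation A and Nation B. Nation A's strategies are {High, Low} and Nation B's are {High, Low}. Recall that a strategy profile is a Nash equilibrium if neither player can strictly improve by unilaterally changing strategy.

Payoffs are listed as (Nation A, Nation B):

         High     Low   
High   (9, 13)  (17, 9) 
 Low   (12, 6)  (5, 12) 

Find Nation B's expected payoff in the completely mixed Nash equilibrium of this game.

First find p, the probability Nation A plays High, from Nation B's indifference between High and Low: 13p + 6(1−p) = 9p + 12(1−p), giving p = 3/5.
Since Nation B is indifferent in equilibrium, Nation B's expected payoff equals the payoff from either column against (3/5, 2/5). Using High: 13(3/5) + 6(2/5) = 51/5.

51/5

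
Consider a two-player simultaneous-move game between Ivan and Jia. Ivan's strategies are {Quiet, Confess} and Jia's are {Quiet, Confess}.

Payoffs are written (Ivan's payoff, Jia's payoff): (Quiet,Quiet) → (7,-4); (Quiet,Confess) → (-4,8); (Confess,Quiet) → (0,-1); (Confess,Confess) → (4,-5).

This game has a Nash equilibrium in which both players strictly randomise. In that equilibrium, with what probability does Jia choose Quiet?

Let c be the probability that Jia plays Quiet. In a completely mixed equilibrium, Ivan must be indifferent between Quiet and Confess.
Ivan's expected payoff from Quiet is 7c − 4(1−c); from Confess it is 4(1−c).
Setting these equal: 11c − 4 = −4c + 4, so c = 8/15.

8/15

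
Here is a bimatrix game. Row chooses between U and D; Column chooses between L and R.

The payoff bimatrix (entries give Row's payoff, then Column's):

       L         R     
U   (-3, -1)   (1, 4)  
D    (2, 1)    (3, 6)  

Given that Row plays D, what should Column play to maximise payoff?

Against D, Column earns 1 from L and 6 from R.
So R is the best response.

R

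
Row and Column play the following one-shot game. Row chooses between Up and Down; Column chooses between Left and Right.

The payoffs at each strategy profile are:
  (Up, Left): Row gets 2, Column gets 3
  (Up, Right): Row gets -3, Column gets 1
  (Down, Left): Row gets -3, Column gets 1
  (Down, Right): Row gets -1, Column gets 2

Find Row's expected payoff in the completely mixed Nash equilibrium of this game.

First find q, the probability Column plays Left, from Row's indifference between Up and Down: 2q − 3(1−q) = −3q − (1−q), giving q = 2/7.
Since Row is indifferent in equilibrium, Row's expected payoff equals the payoff from either row against (2/7, 5/7). Using Up: 2(2/7) − 3(5/7) = -11/7.

-11/7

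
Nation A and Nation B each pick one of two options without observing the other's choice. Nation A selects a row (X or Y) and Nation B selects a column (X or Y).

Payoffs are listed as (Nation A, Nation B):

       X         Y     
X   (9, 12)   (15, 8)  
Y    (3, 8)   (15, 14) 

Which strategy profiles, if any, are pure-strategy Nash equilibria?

(X, X): Nation A gets 9 ≥ 3 from Y, and Nation B gets 12 ≥ 8 from Y — Nash equilibrium.
(X, Y): Nation B prefers X (12 > 8) — not an equilibrium.
(Y, X): Nation A prefers X (9 > 3); Nation B prefers Y (14 > 8) — not an equilibrium.
(Y, Y): Nation A gets 15 ≥ 15 from X, and Nation B gets 14 ≥ 8 from X — Nash equilibrium.

(X, X) and (Y, Y)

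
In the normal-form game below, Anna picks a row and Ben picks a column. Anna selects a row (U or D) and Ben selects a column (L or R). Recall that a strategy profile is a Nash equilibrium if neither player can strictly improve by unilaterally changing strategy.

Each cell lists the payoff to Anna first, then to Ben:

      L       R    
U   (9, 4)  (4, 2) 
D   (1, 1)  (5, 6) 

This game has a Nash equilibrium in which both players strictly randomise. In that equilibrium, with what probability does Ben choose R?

8/9

Let y be the probability that Ben plays L. In a completely mixed equilibrium, Anna must be indifferent between U and D.
Anna's expected payoff from U is 9y + 4(1−y); from D it is y + 5(1−y).
Setting these equal: 5y + 4 = −4y + 5, so y = 1/9.
Therefore Ben plays R with probability 1 − 1/9 = 8/9.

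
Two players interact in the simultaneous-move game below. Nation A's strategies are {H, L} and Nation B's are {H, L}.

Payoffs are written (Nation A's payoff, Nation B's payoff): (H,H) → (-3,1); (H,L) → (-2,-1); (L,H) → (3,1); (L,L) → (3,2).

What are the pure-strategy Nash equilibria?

(L, L)

(H, H): Nation A prefers L (3 > -3) — not an equilibrium.
(H, L): Nation A prefers L (3 > -2); Nation B prefers H (1 > -1) — not an equilibrium.
(L, H): Nation B prefers L (2 > 1) — not an equilibrium.
(L, L): Nation A gets 3 ≥ -2 from H, and Nation B gets 2 ≥ 1 from H — Nash equilibrium.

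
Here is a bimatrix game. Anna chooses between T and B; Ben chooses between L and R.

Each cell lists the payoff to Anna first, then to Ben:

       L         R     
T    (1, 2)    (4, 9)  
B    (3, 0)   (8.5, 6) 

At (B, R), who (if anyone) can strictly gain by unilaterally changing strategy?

Anna at (B, R) earns 8.5; deviating to T yields 4 — not better.
Ben earns 6; deviating to L yields 0 — not better.
Neither player can strictly improve; the profile is a Nash equilibrium.

Neither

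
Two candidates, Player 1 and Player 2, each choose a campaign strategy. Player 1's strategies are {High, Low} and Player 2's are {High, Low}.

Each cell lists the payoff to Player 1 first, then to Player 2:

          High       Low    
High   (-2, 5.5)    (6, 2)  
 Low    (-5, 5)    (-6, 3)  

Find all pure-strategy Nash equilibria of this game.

(High, High)

(High, High): Player 1 gets -2 ≥ -5 from Low, and Player 2 gets 5.5 ≥ 2 from Low — Nash equilibrium.
(High, Low): Player 2 prefers High (5.5 > 2) — not an equilibrium.
(Low, High): Player 1 prefers High (-2 > -5) — not an equilibrium.
(Low, Low): Player 1 prefers High (6 > -6); Player 2 prefers High (5 > 3) — not an equilibrium.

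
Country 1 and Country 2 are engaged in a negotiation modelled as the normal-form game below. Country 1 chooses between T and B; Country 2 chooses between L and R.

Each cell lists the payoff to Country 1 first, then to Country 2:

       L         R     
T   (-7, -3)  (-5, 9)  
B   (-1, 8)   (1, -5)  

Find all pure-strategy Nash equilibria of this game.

(T, L): Country 1 prefers B (-1 > -7); Country 2 prefers R (9 > -3) — not an equilibrium.
(T, R): Country 1 prefers B (1 > -5) — not an equilibrium.
(B, L): Country 1 gets -1 ≥ -7 from T, and Country 2 gets 8 ≥ -5 from R — Nash equilibrium.
(B, R): Country 2 prefers L (8 > -5) — not an equilibrium.

(B, L)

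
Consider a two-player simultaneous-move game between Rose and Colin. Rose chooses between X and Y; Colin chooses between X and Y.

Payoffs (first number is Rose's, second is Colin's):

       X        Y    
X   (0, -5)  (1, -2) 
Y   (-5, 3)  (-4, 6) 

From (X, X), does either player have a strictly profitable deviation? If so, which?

Colin

Rose at (X, X) earns 0; deviating to Y yields -5 — not better.
Colin earns -5; deviating to Y yields -2 — a strict improvement.
Only Colin has a strictly profitable deviation.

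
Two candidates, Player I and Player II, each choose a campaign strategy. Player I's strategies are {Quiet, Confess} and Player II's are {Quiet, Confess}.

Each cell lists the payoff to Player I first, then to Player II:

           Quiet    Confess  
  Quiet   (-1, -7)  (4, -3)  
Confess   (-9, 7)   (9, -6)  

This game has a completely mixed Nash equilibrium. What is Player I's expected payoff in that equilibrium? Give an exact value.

27/13

First find q, the probability Player II plays Quiet, from Player I's indifference between Quiet and Confess: −q + 4(1−q) = −9q + 9(1−q), giving q = 5/13.
Since Player I is indifferent in equilibrium, Player I's expected payoff equals the payoff from either row against (5/13, 8/13). Using Quiet: −(5/13) + 4(8/13) = 27/13.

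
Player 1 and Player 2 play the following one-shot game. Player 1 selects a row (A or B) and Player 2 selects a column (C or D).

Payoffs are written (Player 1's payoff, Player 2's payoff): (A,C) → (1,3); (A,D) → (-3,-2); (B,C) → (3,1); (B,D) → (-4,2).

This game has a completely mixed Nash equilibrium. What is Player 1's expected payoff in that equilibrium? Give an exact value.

-5/3

First find q, the probability Player 2 plays C, from Player 1's indifference between A and B: q − 3(1−q) = 3q − 4(1−q), giving q = 1/3.
Since Player 1 is indifferent in equilibrium, Player 1's expected payoff equals the payoff from either row against (1/3, 2/3). Using A: (1/3) − 3(2/3) = -5/3.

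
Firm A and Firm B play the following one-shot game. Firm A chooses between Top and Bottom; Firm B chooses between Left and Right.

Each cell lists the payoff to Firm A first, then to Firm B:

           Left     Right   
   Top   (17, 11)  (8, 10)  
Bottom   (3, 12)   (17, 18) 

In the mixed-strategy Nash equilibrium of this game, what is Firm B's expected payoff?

78/7

First find p, the probability Firm A plays Top, from Firm B's indifference between Left and Right: 11p + 12(1−p) = 10p + 18(1−p), giving p = 6/7.
Since Firm B is indifferent in equilibrium, Firm B's expected payoff equals the payoff from either column against (6/7, 1/7). Using Left: 11(6/7) + 12(1/7) = 78/7.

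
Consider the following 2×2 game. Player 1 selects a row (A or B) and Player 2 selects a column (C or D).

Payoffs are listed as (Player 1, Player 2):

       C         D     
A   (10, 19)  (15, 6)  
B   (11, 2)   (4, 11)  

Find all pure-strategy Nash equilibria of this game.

(A, C): Player 1 prefers B (11 > 10) — not an equilibrium.
(A, D): Player 2 prefers C (19 > 6) — not an equilibrium.
(B, C): Player 2 prefers D (11 > 2) — not an equilibrium.
(B, D): Player 1 prefers A (15 > 4) — not an equilibrium.

none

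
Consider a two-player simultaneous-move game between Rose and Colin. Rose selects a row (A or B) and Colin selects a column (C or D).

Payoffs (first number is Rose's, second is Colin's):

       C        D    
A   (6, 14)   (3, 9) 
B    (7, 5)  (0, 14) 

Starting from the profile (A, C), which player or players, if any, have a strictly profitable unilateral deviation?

Rose at (A, C) earns 6; deviating to B yields 7 — a strict improvement.
Colin earns 14; deviating to D yields 9 — not better.
Only Rose has a strictly profitable deviation.

Rose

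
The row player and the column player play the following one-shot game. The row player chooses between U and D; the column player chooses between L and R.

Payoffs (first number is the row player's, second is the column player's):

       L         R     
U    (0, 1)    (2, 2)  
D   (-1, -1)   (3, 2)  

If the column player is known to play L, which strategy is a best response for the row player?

Against L, the row player earns 0 from U and -1 from D.
So U is the best response.

U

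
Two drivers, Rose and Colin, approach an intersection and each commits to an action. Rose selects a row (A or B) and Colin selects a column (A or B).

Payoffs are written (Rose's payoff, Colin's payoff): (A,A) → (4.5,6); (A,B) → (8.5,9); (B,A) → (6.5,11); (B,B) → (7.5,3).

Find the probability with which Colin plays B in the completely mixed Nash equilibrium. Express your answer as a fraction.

2/3

Let c be the probability that Colin plays A. In a completely mixed equilibrium, Rose must be indifferent between A and B.
Rose's expected payoff from A is 4.5c + 8.5(1−c); from B it is 6.5c + 7.5(1−c).
Setting these equal: −4c + 8.5 = −c + 7.5, so c = 1/3.
Therefore Colin plays B with probability 1 − 1/3 = 2/3.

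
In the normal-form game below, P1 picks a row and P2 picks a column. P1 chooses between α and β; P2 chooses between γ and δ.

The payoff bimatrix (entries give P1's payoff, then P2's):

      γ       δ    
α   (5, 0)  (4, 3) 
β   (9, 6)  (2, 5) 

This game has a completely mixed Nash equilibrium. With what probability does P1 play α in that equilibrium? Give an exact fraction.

Let r be the probability that P1 plays α. In a completely mixed equilibrium, P2 must be indifferent between γ and δ.
P2's expected payoff from γ is 6(1−r); from δ it is 3r + 5(1−r).
Setting these equal: −6r + 6 = −2r + 5, so r = 1/4.

1/4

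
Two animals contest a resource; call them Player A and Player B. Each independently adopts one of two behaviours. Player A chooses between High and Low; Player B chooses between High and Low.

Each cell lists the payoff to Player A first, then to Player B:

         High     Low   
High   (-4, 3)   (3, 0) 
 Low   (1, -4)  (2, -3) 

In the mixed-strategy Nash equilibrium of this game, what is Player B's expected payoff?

First find p, the probability Player A plays High, from Player B's indifference between High and Low: 3p − 4(1−p) = −3(1−p), giving p = 1/4.
Since Player B is indifferent in equilibrium, Player B's expected payoff equals the payoff from either column against (1/4, 3/4). Using High: 3(1/4) − 4(3/4) = -9/4.

-9/4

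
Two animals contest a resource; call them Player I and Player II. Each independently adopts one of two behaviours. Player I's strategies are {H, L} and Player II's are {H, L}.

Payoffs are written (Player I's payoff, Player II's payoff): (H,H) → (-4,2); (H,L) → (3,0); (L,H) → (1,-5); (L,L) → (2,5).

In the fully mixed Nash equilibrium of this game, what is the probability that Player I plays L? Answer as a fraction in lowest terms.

Let p be the probability that Player I plays H. In a completely mixed equilibrium, Player II must be indifferent between H and L.
Player II's expected payoff from H is 2p − 5(1−p); from L it is 5(1−p).
Setting these equal: 7p − 5 = −5p + 5, so p = 5/6.
Therefore Player I plays L with probability 1 − 5/6 = 1/6.

1/6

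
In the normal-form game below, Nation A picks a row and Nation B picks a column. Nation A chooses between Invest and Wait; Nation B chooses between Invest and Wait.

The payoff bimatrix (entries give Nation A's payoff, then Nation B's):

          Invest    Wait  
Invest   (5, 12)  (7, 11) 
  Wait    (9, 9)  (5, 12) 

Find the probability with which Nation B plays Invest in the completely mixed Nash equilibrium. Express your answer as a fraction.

1/3

Let c be the probability that Nation B plays Invest. In a completely mixed equilibrium, Nation A must be indifferent between Invest and Wait.
Nation A's expected payoff from Invest is 5c + 7(1−c); from Wait it is 9c + 5(1−c).
Setting these equal: −2c + 7 = 4c + 5, so c = 1/3.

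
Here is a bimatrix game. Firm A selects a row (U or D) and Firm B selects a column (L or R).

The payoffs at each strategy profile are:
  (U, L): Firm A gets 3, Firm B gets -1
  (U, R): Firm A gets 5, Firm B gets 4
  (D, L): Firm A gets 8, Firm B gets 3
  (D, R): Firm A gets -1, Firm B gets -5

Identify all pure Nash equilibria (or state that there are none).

(U, R) and (D, L)

(U, L): Firm A prefers D (8 > 3); Firm B prefers R (4 > -1) — not an equilibrium.
(U, R): Firm A gets 5 ≥ -1 from D, and Firm B gets 4 ≥ -1 from L — Nash equilibrium.
(D, L): Firm A gets 8 ≥ 3 from U, and Firm B gets 3 ≥ -5 from R — Nash equilibrium.
(D, R): Firm A prefers U (5 > -1); Firm B prefers L (3 > -5) — not an equilibrium.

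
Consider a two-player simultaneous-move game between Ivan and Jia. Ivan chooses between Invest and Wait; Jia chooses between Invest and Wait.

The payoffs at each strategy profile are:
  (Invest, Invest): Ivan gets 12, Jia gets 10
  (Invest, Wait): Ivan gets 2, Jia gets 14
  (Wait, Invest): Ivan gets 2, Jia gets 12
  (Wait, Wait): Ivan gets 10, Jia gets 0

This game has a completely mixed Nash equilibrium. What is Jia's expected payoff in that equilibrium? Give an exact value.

21/2

First find p, the probability Ivan plays Invest, from Jia's indifference between Invest and Wait: 10p + 12(1−p) = 14p, giving p = 3/4.
Since Jia is indifferent in equilibrium, Jia's expected payoff equals the payoff from either column against (3/4, 1/4). Using Invest: 10(3/4) + 12(1/4) = 21/2.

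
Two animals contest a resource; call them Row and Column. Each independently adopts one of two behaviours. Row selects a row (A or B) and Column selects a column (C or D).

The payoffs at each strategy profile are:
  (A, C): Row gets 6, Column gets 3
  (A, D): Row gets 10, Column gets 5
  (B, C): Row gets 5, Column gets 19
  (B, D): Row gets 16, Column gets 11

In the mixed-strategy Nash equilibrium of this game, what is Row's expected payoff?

First find q, the probability Column plays C, from Row's indifference between A and B: 6q + 10(1−q) = 5q + 16(1−q), giving q = 6/7.
Since Row is indifferent in equilibrium, Row's expected payoff equals the payoff from either row against (6/7, 1/7). Using A: 6(6/7) + 10(1/7) = 46/7.

46/7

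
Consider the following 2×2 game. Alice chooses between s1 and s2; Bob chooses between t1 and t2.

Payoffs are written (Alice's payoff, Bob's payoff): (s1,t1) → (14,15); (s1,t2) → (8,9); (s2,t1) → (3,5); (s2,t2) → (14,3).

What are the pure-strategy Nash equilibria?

(s1, t1): Alice gets 14 ≥ 3 from s2, and Bob gets 15 ≥ 9 from t2 — Nash equilibrium.
(s1, t2): Alice prefers s2 (14 > 8); Bob prefers t1 (15 > 9) — not an equilibrium.
(s2, t1): Alice prefers s1 (14 > 3) — not an equilibrium.
(s2, t2): Bob prefers t1 (5 > 3) — not an equilibrium.

(s1, t1)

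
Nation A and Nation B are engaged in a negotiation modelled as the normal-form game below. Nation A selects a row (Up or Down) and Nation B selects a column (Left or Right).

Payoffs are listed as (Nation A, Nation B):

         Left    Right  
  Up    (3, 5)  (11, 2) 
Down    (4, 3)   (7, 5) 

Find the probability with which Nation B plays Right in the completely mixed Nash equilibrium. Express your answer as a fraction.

1/5

Let y be the probability that Nation B plays Left. In a completely mixed equilibrium, Nation A must be indifferent between Up and Down.
Nation A's expected payoff from Up is 3y + 11(1−y); from Down it is 4y + 7(1−y).
Setting these equal: −8y + 11 = −3y + 7, so y = 4/5.
Therefore Nation B plays Right with probability 1 − 4/5 = 1/5.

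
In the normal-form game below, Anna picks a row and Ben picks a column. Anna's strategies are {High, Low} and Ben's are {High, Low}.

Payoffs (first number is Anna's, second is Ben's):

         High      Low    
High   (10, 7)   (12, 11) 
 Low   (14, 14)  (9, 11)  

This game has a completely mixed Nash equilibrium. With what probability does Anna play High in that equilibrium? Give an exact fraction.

3/7

Let p be the probability that Anna plays High. In a completely mixed equilibrium, Ben must be indifferent between High and Low.
Ben's expected payoff from High is 7p + 14(1−p); from Low it is 11p + 11(1−p).
Setting these equal: −7p + 14 = 11, so p = 3/7.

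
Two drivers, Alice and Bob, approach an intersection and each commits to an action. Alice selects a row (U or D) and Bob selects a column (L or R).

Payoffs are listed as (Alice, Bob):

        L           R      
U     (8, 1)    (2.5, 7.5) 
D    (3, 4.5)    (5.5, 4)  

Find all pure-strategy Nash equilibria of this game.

(U, L): Bob prefers R (7.5 > 1) — not an equilibrium.
(U, R): Alice prefers D (5.5 > 2.5) — not an equilibrium.
(D, L): Alice prefers U (8 > 3) — not an equilibrium.
(D, R): Bob prefers L (4.5 > 4) — not an equilibrium.

none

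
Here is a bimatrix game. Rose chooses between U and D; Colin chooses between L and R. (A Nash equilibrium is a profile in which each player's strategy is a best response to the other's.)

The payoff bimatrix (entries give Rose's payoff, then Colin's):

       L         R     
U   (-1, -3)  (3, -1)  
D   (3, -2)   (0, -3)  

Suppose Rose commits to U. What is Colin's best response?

R

Against U, Colin earns -3 from L and -1 from R.
So R is the best response.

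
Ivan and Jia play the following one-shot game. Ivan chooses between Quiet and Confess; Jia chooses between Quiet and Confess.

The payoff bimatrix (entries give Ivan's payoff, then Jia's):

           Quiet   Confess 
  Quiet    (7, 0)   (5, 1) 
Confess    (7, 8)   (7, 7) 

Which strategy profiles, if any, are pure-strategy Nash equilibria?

(Quiet, Quiet): Jia prefers Confess (1 > 0) — not an equilibrium.
(Quiet, Confess): Ivan prefers Confess (7 > 5) — not an equilibrium.
(Confess, Quiet): Ivan gets 7 ≥ 7 from Quiet, and Jia gets 8 ≥ 7 from Confess — Nash equilibrium.
(Confess, Confess): Jia prefers Quiet (8 > 7) — not an equilibrium.

(Confess, Quiet)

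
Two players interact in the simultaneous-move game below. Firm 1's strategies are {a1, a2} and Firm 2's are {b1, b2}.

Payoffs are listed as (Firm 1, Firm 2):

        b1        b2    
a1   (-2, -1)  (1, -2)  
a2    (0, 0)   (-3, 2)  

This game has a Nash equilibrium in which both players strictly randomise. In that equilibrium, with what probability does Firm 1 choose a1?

2/3

Let x be the probability that Firm 1 plays a1. In a completely mixed equilibrium, Firm 2 must be indifferent between b1 and b2.
Firm 2's expected payoff from b1 is −x; from b2 it is −2x + 2(1−x).
Setting these equal: −x = −4x + 2, so x = 2/3.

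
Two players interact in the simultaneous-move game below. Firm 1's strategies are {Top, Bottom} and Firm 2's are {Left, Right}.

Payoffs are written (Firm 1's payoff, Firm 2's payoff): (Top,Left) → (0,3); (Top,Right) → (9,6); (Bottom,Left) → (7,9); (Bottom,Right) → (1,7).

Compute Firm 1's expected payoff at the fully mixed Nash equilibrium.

21/5

First find y, the probability Firm 2 plays Left, from Firm 1's indifference between Top and Bottom: 9(1−y) = 7y + (1−y), giving y = 8/15.
Since Firm 1 is indifferent in equilibrium, Firm 1's expected payoff equals the payoff from either row against (8/15, 7/15). Using Top: 9(7/15) = 21/5.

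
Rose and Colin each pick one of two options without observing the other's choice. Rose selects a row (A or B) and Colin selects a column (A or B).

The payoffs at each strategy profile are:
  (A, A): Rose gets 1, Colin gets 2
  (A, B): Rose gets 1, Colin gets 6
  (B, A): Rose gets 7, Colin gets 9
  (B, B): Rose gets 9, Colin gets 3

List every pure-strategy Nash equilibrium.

(A, A): Rose prefers B (7 > 1); Colin prefers B (6 > 2) — not an equilibrium.
(A, B): Rose prefers B (9 > 1) — not an equilibrium.
(B, A): Rose gets 7 ≥ 1 from A, and Colin gets 9 ≥ 3 from B — Nash equilibrium.
(B, B): Colin prefers A (9 > 3) — not an equilibrium.

(B, A)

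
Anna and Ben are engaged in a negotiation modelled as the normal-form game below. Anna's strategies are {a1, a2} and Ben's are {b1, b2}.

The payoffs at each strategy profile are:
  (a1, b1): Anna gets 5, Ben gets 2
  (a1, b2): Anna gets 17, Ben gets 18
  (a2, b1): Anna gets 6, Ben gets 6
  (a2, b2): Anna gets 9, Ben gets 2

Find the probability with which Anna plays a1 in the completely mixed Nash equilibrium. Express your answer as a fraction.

Let x be the probability that Anna plays a1. In a completely mixed equilibrium, Ben must be indifferent between b1 and b2.
Ben's expected payoff from b1 is 2x + 6(1−x); from b2 it is 18x + 2(1−x).
Setting these equal: −4x + 6 = 16x + 2, so x = 1/5.

1/5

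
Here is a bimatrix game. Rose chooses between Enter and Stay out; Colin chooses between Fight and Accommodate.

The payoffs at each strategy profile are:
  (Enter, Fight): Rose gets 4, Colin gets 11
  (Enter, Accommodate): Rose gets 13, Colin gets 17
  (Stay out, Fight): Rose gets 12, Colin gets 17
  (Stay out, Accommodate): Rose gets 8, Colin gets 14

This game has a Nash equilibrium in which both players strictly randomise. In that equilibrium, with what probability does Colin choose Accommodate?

Let y be the probability that Colin plays Fight. In a completely mixed equilibrium, Rose must be indifferent between Enter and Stay out.
Rose's expected payoff from Enter is 4y + 13(1−y); from Stay out it is 12y + 8(1−y).
Setting these equal: −9y + 13 = 4y + 8, so y = 5/13.
Therefore Colin plays Accommodate with probability 1 − 5/13 = 8/13.

8/13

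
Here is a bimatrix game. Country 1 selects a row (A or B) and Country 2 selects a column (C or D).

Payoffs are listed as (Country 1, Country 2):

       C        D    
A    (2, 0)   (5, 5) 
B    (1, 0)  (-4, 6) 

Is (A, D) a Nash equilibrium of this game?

At (A, D), Country 1 earns 5; switching to B would give -4, so Country 1 has no profitable deviation.
Country 2 earns 5; switching to C would give 0, so Country 2 has no profitable deviation.
Neither player can gain by a unilateral deviation, so this profile is a Nash equilibrium.

Yes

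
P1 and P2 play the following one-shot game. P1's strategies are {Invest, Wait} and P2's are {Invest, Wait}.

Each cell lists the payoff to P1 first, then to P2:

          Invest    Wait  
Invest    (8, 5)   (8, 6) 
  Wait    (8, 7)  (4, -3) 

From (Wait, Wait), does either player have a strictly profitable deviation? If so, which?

P1 at (Wait, Wait) earns 4; deviating to Invest yields 8 — a strict improvement.
P2 earns -3; deviating to Invest yields 7 — a strict improvement.
Both P1 and P2 have strictly profitable deviations.

Both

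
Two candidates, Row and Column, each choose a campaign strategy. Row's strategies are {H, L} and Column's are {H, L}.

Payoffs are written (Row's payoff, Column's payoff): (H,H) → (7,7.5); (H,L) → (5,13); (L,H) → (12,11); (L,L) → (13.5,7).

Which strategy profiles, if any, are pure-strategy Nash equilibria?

(L, H)

(H, H): Row prefers L (12 > 7); Column prefers L (13 > 7.5) — not an equilibrium.
(H, L): Row prefers L (13.5 > 5) — not an equilibrium.
(L, H): Row gets 12 ≥ 7 from H, and Column gets 11 ≥ 7 from L — Nash equilibrium.
(L, L): Column prefers H (11 > 7) — not an equilibrium.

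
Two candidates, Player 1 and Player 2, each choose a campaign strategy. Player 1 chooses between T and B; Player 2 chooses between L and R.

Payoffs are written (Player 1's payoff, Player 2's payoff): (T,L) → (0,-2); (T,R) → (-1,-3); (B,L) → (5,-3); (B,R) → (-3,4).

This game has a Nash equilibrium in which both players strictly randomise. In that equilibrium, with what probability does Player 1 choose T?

Let x be the probability that Player 1 plays T. In a completely mixed equilibrium, Player 2 must be indifferent between L and R.
Player 2's expected payoff from L is −2x − 3(1−x); from R it is −3x + 4(1−x).
Setting these equal: x − 3 = −7x + 4, so x = 7/8.

7/8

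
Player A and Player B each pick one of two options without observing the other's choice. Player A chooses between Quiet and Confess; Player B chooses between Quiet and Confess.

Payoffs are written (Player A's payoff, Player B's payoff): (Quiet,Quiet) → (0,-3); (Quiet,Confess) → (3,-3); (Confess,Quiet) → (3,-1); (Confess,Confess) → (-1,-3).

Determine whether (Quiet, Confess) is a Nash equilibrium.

Yes

At (Quiet, Confess), Player A earns 3; switching to Confess would give -1, so Player A has no profitable deviation.
Player B earns -3; switching to Quiet would give -3, so Player B has no profitable deviation.
Neither player can gain by a unilateral deviation, so this profile is a Nash equilibrium.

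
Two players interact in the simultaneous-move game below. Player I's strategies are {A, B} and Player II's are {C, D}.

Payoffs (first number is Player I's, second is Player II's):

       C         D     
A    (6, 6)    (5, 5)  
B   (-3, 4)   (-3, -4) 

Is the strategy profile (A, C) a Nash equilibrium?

At (A, C), Player I earns 6; switching to B would give -3, so Player I has no profitable deviation.
Player II earns 6; switching to D would give 5, so Player II has no profitable deviation.
Neither player can gain by a unilateral deviation, so this profile is a Nash equilibrium.

Yes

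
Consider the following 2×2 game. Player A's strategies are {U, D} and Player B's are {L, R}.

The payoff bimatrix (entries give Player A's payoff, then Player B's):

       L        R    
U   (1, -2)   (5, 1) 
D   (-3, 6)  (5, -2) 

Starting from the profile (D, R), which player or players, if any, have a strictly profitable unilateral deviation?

Player B

Player A at (D, R) earns 5; deviating to U yields 5 — not better.
Player B earns -2; deviating to L yields 6 — a strict improvement.
Only Player B has a strictly profitable deviation.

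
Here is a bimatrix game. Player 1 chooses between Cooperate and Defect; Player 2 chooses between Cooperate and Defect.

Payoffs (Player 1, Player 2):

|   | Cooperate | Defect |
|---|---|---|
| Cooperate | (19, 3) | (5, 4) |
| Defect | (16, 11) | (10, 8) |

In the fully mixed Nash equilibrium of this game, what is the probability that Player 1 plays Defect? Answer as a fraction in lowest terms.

Let r be the probability that Player 1 plays Cooperate. In a completely mixed equilibrium, Player 2 must be indifferent between Cooperate and Defect.
Player 2's expected payoff from Cooperate is 3r + 11(1−r); from Defect it is 4r + 8(1−r).
Setting these equal: −8r + 11 = −4r + 8, so r = 3/4.
Therefore Player 1 plays Defect with probability 1 − 3/4 = 1/4.

1/4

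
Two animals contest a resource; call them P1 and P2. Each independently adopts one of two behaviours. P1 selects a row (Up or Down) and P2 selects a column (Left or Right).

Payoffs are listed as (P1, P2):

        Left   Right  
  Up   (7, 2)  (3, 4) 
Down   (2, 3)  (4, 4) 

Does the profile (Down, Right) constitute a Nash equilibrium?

Yes

At (Down, Right), P1 earns 4; switching to Up would give 3, so P1 has no profitable deviation.
P2 earns 4; switching to Left would give 3, so P2 has no profitable deviation.
Neither player can gain by a unilateral deviation, so this profile is a Nash equilibrium.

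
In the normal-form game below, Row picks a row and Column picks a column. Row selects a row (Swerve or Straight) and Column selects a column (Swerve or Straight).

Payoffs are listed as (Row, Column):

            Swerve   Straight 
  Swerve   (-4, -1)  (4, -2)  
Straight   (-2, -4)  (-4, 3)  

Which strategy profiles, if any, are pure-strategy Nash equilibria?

none

(Swerve, Swerve): Row prefers Straight (-2 > -4) — not an equilibrium.
(Swerve, Straight): Column prefers Swerve (-1 > -2) — not an equilibrium.
(Straight, Swerve): Column prefers Straight (3 > -4) — not an equilibrium.
(Straight, Straight): Row prefers Swerve (4 > -4) — not an equilibrium.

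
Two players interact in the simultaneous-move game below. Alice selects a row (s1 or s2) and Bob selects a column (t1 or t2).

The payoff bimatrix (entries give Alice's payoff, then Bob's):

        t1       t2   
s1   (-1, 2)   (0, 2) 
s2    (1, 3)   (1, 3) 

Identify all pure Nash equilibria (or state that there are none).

(s1, t1): Alice prefers s2 (1 > -1) — not an equilibrium.
(s1, t2): Alice prefers s2 (1 > 0) — not an equilibrium.
(s2, t1): Alice gets 1 ≥ -1 from s1, and Bob gets 3 ≥ 3 from t2 — Nash equilibrium.
(s2, t2): Alice gets 1 ≥ 0 from s1, and Bob gets 3 ≥ 3 from t1 — Nash equilibrium.

(s2, t1) and (s2, t2)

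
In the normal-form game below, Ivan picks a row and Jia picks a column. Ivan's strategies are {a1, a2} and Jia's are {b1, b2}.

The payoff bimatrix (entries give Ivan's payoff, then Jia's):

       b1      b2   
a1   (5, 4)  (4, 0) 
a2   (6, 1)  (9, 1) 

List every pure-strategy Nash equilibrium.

(a1, b1): Ivan prefers a2 (6 > 5) — not an equilibrium.
(a1, b2): Ivan prefers a2 (9 > 4); Jia prefers b1 (4 > 0) — not an equilibrium.
(a2, b1): Ivan gets 6 ≥ 5 from a1, and Jia gets 1 ≥ 1 from b2 — Nash equilibrium.
(a2, b2): Ivan gets 9 ≥ 4 from a1, and Jia gets 1 ≥ 1 from b1 — Nash equilibrium.

(a2, b1) and (a2, b2)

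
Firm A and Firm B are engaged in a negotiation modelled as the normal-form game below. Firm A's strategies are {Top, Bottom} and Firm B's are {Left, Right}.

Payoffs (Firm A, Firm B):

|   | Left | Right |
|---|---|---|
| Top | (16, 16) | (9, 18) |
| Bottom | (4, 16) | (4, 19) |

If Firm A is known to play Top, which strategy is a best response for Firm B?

Against Top, Firm B earns 16 from Left and 18 from Right.
So Right is the best response.

Right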